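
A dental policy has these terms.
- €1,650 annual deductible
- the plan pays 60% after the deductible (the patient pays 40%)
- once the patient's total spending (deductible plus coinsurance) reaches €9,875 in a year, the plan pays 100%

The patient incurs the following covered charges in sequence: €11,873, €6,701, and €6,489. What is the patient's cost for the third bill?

Claim 1 (€11,873): €1,650 to deductible, leaving €10,223; 40% of €10,223 = €4,089.20. Patient pays €5,739.20; OOP now €5,739.20.
Claim 2 (€6,701): deductible met; 40% of €6,701 = €2,680.40. Patient pays €2,680.40; OOP now €8,419.60.
Claim 3 (€6,489): 40% coinsurance on €6,489 = €2,595.60. That would push OOP to €11,015.20, over the €9,875 cap, so patient pays €9,875 − €8,419.60 = €1,455.40.

€1,455.40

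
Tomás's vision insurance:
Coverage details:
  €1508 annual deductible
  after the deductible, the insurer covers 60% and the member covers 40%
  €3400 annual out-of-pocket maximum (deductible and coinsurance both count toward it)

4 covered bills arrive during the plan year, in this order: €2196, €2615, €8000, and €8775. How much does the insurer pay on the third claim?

€7429.20

Bill 1, €2196: €1508 finishes the deductible; €688 goes to coinsurance; coinsurance €688 × 40% = €275.20. Member owes €1783.20 (running OOP €1783.20). Plan pays €2196 − €1783.20 = €412.80.
Bill 2, €2615: deductible already satisfied, so member's share is 40% × €2615 = €1046. Member pays €1046; OOP now €2829.20. Insurer: €2615 − €1046 = €1569.
Bill 3, €8000: deductible already satisfied, so member's share is 40% × €8000 = €3200. Adding that to €2829.20 gives €6029.20, past the €3400 cap; member pays only €3400 − €2829.20 = €570.80. Plan pays €8000 − €570.80 = €7429.20.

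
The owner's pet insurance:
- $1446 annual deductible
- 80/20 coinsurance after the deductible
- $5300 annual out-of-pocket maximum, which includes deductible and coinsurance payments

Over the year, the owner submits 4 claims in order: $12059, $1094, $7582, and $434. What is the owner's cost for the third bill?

$1512.60

#1 ($12059): $1446 finishes the deductible; $10613 goes to coinsurance; owner's 20% is $2122.60. Owner pays $3568.60; OOP now $3568.60.
#2 ($1094): deductible already satisfied, so owner's share is 20% × $1094 = $218.80. Owner pays $218.80; OOP now $3787.40.
#3 ($7582): deductible already satisfied, so owner's share is 20% × $7582 = $1516.40. That would push OOP to $5303.80, over the $5300 cap, so owner pays $5300 − $3787.40 = $1512.60.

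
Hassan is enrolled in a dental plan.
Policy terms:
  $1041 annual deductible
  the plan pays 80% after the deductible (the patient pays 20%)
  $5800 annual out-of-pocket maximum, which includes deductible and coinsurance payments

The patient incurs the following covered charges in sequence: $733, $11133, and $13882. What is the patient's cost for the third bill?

$2594

Claim 1 — $733: fully absorbed by the deductible. Cost to patient: $733. OOP to date $733.
Claim 2 — $11133: deductible takes $308, $10825 remains; patient's 20% is $2165. Patient pays $2473; OOP now $3206.
Claim 3 — $13882: deductible met; 20% of $13882 = $2776.40. That would push OOP to $5982.40, over the $5800 cap, so patient pays $5800 − $3206 = $2594.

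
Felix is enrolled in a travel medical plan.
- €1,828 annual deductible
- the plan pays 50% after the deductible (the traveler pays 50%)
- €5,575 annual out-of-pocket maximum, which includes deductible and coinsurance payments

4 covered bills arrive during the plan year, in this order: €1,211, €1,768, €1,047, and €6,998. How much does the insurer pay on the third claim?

€523.50

#1 (€1,211): all of it applies to the deductible. Cost to traveler: €1,211. OOP to date €1,211. Plan pays €1,211 − €1,211 = €0.
#2 (€1,768): €617 to deductible, leaving €1,151; coinsurance €1,151 × 50% = €575.50. Traveler owes €1,192.50 (running OOP €2,403.50). Insurer: €1,768 − €1,192.50 = €575.50.
#3 (€1,047): deductible already satisfied, so traveler's share is 50% × €1,047 = €523.50. Traveler pays €523.50; OOP now €2,927. Insurer: €1,047 − €523.50 = €523.50.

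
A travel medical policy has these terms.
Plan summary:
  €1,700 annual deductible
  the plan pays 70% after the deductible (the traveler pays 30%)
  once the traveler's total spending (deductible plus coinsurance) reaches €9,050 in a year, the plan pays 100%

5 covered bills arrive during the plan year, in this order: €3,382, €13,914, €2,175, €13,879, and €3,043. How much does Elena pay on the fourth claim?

Claim 1 — €3,382: deductible takes €1,700, €1,682 remains; traveler's 30% is €504.60. Traveler pays €2,204.60; OOP now €2,204.60.
Claim 2 — €13,914: deductible met; 30% of €13,914 = €4,174.20. Traveler owes €4,174.20 (running OOP €6,378.80).
Claim 3 — €2,175: deductible already satisfied, so traveler's share is 30% × €2,175 = €652.50. Traveler pays €652.50; OOP now €7,031.30.
Claim 4 — €13,879: deductible already satisfied, so traveler's share is 30% × €13,879 = €4,163.70. OOP would hit €11,195 > €9,050, so the cap limits the traveler to €9,050 − €7,031.30 = €2,018.70.

€2,018.70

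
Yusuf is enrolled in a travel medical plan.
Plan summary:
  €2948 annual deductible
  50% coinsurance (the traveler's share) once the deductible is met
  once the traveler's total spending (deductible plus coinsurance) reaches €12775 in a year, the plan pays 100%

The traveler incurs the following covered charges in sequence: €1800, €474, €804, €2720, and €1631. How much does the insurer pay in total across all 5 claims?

€2240.50

Claim 1 (€1800): fully absorbed by the deductible. Cost to traveler: €1800. OOP to date €1800. Insurer: €1800 − €1800 = €0.
Claim 2 (€474): fully absorbed by the deductible. Traveler owes €474 (running OOP €2274). Insurer: €474 − €474 = €0.
Claim 3 (€804): €674 to deductible, leaving €130; coinsurance €130 × 50% = €65. Traveler owes €739 (running OOP €3013). Plan pays €804 − €739 = €65.
Claim 4 (€2720): deductible met; 50% of €2720 = €1360. Traveler owes €1360 (running OOP €4373). Insurer: €2720 − €1360 = €1360.
Claim 5 (€1631): deductible already satisfied, so traveler's share is 50% × €1631 = €815.50. Traveler pays €815.50; OOP now €5188.50. Insurer: €1631 − €815.50 = €815.50.
Insurer total: €0 + €0 + €65 + €1360 + €815.50 = €2240.50.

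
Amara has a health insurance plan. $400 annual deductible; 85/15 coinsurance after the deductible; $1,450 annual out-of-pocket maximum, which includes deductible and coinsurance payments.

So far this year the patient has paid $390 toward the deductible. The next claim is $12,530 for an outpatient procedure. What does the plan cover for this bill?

$11,470

Remaining deductible: $400 − $390 = $10.
That leaves $12,530 − $10 = $12,520 for coinsurance.
15% of $12,520 = $1,878 falls to the patient.
So the patient owes $10 + $1,878 = $1,888 before any cap.
Adding $1,888 to the $390 already spent would give $2,278, which exceeds the $1,450 cap; the patient pays just $1,450 − $390 = $1,060.
The plan picks up $12,530 − $1,060 = $11,470.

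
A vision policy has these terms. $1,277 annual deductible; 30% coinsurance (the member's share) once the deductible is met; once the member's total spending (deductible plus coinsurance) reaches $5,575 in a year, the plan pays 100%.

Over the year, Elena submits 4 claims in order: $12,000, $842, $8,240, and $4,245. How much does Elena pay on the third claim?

#1 ($12,000): deductible takes $1,277, $10,723 remains; coinsurance $10,723 × 30% = $3,216.90. Member owes $4,493.90 (running OOP $4,493.90).
#2 ($842): deductible already satisfied, so member's share is 30% × $842 = $252.60. Member owes $252.60 (running OOP $4,746.50).
#3 ($8,240): deductible met; 30% of $8,240 = $2,472. Adding that to $4,746.50 gives $7,218.50, past the $5,575 cap; member pays only $5,575 − $4,746.50 = $828.50.

$828.50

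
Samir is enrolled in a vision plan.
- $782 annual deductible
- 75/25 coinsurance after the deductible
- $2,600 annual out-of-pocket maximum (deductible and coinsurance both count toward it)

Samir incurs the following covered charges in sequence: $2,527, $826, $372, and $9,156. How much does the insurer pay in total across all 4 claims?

$10,281

Claim 1 ($2,527): $782 finishes the deductible; $1,745 goes to coinsurance; coinsurance $1,745 × 25% = $436.25. Member pays $1,218.25; OOP now $1,218.25. Plan pays $2,527 − $1,218.25 = $1,308.75.
Claim 2 ($826): deductible already satisfied, so member's share is 25% × $826 = $206.50. Member pays $206.50; OOP now $1,424.75. Plan pays $826 − $206.50 = $619.50.
Claim 3 ($372): 25% coinsurance on $372 = $93. Member owes $93 (running OOP $1,517.75). Insurer: $372 − $93 = $279.
Claim 4 ($9,156): deductible already satisfied, so member's share is 25% × $9,156 = $2,289. That would push OOP to $3,806.75, over the $2,600 cap, so member pays $2,600 − $1,517.75 = $1,082.25. Plan pays $9,156 − $1,082.25 = $8,073.75.
Insurer total = bills − member's total = $12,881 − $2,600 = $10,281.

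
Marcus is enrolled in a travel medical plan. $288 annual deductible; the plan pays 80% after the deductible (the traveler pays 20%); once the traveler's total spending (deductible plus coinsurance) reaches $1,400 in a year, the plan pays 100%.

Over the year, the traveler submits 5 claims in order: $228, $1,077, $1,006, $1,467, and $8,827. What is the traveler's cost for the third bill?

$201.20

Claim 1 ($228): all of it applies to the deductible. Cost to traveler: $228. OOP to date $228.
Claim 2 ($1,077): deductible takes $60, $1,017 remains; traveler's 20% is $203.40. Traveler pays $263.40; OOP now $491.40.
Claim 3 ($1,006): 20% coinsurance on $1,006 = $201.20. Cost to traveler: $201.20. OOP to date $692.60.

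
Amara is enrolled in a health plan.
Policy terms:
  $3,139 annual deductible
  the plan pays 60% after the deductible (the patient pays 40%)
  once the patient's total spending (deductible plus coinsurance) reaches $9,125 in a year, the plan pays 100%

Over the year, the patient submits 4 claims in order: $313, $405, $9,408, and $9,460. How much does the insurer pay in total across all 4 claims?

$10,461

Claim 1 — $313: fully absorbed by the deductible. Patient pays $313; OOP now $313. Plan pays $313 − $313 = $0.
Claim 2 — $405: entire amount goes to the deductible. Patient owes $405 (running OOP $718). Plan pays $405 − $405 = $0.
Claim 3 — $9,408: $2,421 finishes the deductible; $6,987 goes to coinsurance; patient's 40% is $2,794.80. Cost to patient: $5,215.80. OOP to date $5,933.80. Insurer: $9,408 − $5,215.80 = $4,192.20.
Claim 4 — $9,460: deductible met; 40% of $9,460 = $3,784. OOP would hit $9,717.80 > $9,125, so the cap limits the patient to $9,125 − $5,933.80 = $3,191.20. Insurer: $9,460 − $3,191.20 = $6,268.80.
Insurer total = bills − patient's total = $19,586 − $9,125 = $10,461.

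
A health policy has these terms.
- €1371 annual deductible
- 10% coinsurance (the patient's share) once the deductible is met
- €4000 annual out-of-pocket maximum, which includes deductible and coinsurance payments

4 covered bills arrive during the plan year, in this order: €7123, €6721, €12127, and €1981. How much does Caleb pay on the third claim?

Claim 1 (€7123): deductible takes €1371, €5752 remains; coinsurance €5752 × 10% = €575.20. Patient owes €1946.20 (running OOP €1946.20).
Claim 2 (€6721): 10% coinsurance on €6721 = €672.10. Patient pays €672.10; OOP now €2618.30.
Claim 3 (€12127): deductible met; 10% of €12127 = €1212.70. Patient owes €1212.70 (running OOP €3831).

€1212.70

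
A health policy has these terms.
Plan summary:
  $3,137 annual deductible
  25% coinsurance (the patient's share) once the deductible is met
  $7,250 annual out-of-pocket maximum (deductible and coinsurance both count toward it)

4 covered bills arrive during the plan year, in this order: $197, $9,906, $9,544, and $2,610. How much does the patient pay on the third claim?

$2,371.50

Bill 1, $197: all of it applies to the deductible. Patient owes $197 (running OOP $197).
Bill 2, $9,906: $2,940 finishes the deductible; $6,966 goes to coinsurance; coinsurance $6,966 × 25% = $1,741.50. Patient owes $4,681.50 (running OOP $4,878.50).
Bill 3, $9,544: 25% coinsurance on $9,544 = $2,386. OOP would hit $7,264.50 > $7,250, so the cap limits the patient to $7,250 − $4,878.50 = $2,371.50.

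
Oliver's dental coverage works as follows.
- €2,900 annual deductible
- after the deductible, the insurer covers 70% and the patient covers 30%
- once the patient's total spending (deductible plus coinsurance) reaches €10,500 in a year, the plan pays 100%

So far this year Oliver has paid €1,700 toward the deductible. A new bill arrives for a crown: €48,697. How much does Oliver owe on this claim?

Deductible still to meet: €2,900 − €1,700 = €1,200.
The remaining €47,497 (= €48,697 − €1,200) moves to coinsurance.
30% of €47,497 = €14,249.10 falls to the patient.
So the patient owes €1,200 + €14,249.10 = €15,449.10 before any cap.
That would bring total out-of-pocket to €17,149.10, past the €10,500 cap. The patient is capped at €10,500 − €1,700 = €8,800 on this claim.

€8,800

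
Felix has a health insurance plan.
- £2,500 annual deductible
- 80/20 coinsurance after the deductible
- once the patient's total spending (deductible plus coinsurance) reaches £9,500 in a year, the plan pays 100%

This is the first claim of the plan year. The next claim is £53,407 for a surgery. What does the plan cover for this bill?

Deductible not yet touched, so the first £2,500 of the bill goes to the deductible.
The remaining £50,907 (= £53,407 − £2,500) moves to coinsurance.
Patient's 20% share of £50,907 is £10,181.40.
Patient responsibility before any cap: £2,500 + £10,181.40 = £12,681.40.
Year-to-date out-of-pocket would reach £0 + £12,681.40 = £12,681.40, above the £9,500 maximum, so the patient pays only £9,500 − £0 = £9,500.
The insurer covers the remainder: £53,407 − £9,500 = £43,907.

£43,907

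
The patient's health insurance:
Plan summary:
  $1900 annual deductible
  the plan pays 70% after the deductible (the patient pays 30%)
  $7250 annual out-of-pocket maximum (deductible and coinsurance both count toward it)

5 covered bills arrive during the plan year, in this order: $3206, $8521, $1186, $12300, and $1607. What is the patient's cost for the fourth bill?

$2046.10

Bill 1, $3206: deductible takes $1900, $1306 remains; 30% of $1306 = $391.80. Patient pays $2291.80; OOP now $2291.80.
Bill 2, $8521: 30% coinsurance on $8521 = $2556.30. Patient pays $2556.30; OOP now $4848.10.
Bill 3, $1186: deductible already satisfied, so patient's share is 30% × $1186 = $355.80. Cost to patient: $355.80. OOP to date $5203.90.
Bill 4, $12300: 30% coinsurance on $12300 = $3690. Adding that to $5203.90 gives $8893.90, past the $7250 cap; patient pays only $7250 − $5203.90 = $2046.10.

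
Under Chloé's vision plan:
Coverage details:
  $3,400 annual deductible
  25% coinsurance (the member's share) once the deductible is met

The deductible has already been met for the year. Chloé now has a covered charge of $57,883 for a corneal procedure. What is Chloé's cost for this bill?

With the deductible met, the entire $57,883 is subject to coinsurance.
Coinsurance: $57,883 × 25% = $14,470.75.

$14,470.75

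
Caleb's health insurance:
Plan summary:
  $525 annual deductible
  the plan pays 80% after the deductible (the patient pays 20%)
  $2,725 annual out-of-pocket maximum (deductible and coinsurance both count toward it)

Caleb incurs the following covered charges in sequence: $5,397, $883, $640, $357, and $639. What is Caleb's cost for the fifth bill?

#1 ($5,397): $525 finishes the deductible; $4,872 goes to coinsurance; patient's 20% is $974.40. Patient owes $1,499.40 (running OOP $1,499.40).
#2 ($883): deductible already satisfied, so patient's share is 20% × $883 = $176.60. Patient pays $176.60; OOP now $1,676.
#3 ($640): deductible met; 20% of $640 = $128. Cost to patient: $128. OOP to date $1,804.
#4 ($357): deductible met; 20% of $357 = $71.40. Cost to patient: $71.40. OOP to date $1,875.40.
#5 ($639): 20% coinsurance on $639 = $127.80. Patient pays $127.80; OOP now $2,003.20.

$127.80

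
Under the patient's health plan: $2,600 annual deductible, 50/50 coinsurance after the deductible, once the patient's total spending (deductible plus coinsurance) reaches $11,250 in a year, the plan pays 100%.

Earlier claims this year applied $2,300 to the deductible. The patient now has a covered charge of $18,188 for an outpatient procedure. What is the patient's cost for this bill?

Deductible still to meet: $2,600 − $2,300 = $300.
After the $300 deductible portion, $18,188 − $300 = $17,888 is subject to coinsurance.
Patient's 50% share of $17,888 is $8,944.
Patient responsibility before any cap: $300 + $8,944 = $9,244.
Year-to-date out-of-pocket would reach $2,300 + $9,244 = $11,544, above the $11,250 maximum, so the patient pays only $11,250 − $2,300 = $8,950.

$8,950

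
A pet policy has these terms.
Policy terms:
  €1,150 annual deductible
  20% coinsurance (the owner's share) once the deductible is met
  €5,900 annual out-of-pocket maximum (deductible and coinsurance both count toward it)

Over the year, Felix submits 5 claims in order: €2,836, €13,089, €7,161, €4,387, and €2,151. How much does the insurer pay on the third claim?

Claim 1 — €2,836: deductible takes €1,150, €1,686 remains; 20% of €1,686 = €337.20. Cost to owner: €1,487.20. OOP to date €1,487.20. Insurer: €2,836 − €1,487.20 = €1,348.80.
Claim 2 — €13,089: 20% coinsurance on €13,089 = €2,617.80. Owner owes €2,617.80 (running OOP €4,105). Insurer: €13,089 − €2,617.80 = €10,471.20.
Claim 3 — €7,161: 20% coinsurance on €7,161 = €1,432.20. Cost to owner: €1,432.20. OOP to date €5,537.20. Insurer: €7,161 − €1,432.20 = €5,728.80.

€5,728.80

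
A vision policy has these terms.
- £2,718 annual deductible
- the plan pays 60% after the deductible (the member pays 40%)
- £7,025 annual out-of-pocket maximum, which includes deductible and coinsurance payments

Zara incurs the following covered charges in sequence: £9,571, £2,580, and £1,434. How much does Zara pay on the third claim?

Bill 1, £9,571: £2,718 finishes the deductible; £6,853 goes to coinsurance; 40% of £6,853 = £2,741.20. Member pays £5,459.20; OOP now £5,459.20.
Bill 2, £2,580: 40% coinsurance on £2,580 = £1,032. Cost to member: £1,032. OOP to date £6,491.20.
Bill 3, £1,434: deductible met; 40% of £1,434 = £573.60. OOP would hit £7,064.80 > £7,025, so the cap limits the member to £7,025 − £6,491.20 = £533.80.

£533.80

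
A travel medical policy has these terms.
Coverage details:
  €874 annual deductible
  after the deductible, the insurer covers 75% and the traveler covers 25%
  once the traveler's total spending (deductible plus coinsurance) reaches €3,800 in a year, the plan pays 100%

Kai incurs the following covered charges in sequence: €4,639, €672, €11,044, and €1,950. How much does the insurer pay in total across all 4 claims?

€14,505

Claim 1 — €4,639: €874 finishes the deductible; €3,765 goes to coinsurance; 25% of €3,765 = €941.25. Cost to traveler: €1,815.25. OOP to date €1,815.25. Plan pays €4,639 − €1,815.25 = €2,823.75.
Claim 2 — €672: 25% coinsurance on €672 = €168. Cost to traveler: €168. OOP to date €1,983.25. Insurer: €672 − €168 = €504.
Claim 3 — €11,044: deductible met; 25% of €11,044 = €2,761. Adding that to €1,983.25 gives €4,744.25, past the €3,800 cap; traveler pays only €3,800 − €1,983.25 = €1,816.75. Insurer: €11,044 − €1,816.75 = €9,227.25.
Claim 4 — €1,950: deductible already satisfied, so traveler's share is 25% × €1,950 = €487.50. Adding that to €3,800 gives €4,287.50, past the €3,800 cap; traveler pays only €3,800 − €3,800 = €0. Plan pays €1,950 − €0 = €1,950.
Insurer total = bills − traveler's total = €18,305 − €3,800 = €14,505.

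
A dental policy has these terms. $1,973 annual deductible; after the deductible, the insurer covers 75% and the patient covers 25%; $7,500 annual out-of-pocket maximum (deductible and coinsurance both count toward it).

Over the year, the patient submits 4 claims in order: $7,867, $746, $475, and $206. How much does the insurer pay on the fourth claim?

Claim 1 — $7,867: $1,973 finishes the deductible; $5,894 goes to coinsurance; patient's 25% is $1,473.50. Patient owes $3,446.50 (running OOP $3,446.50). Insurer: $7,867 − $3,446.50 = $4,420.50.
Claim 2 — $746: deductible met; 25% of $746 = $186.50. Patient pays $186.50; OOP now $3,633. Plan pays $746 − $186.50 = $559.50.
Claim 3 — $475: deductible already satisfied, so patient's share is 25% × $475 = $118.75. Patient pays $118.75; OOP now $3,751.75. Plan pays $475 − $118.75 = $356.25.
Claim 4 — $206: 25% coinsurance on $206 = $51.50. Patient owes $51.50 (running OOP $3,803.25). Plan pays $206 − $51.50 = $154.50.

$154.50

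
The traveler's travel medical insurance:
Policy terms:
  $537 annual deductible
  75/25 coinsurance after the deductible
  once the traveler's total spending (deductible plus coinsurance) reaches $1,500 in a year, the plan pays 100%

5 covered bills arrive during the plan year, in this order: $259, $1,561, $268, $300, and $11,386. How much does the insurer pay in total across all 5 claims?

$12,274

Claim 1 ($259): all of it applies to the deductible. Traveler owes $259 (running OOP $259). Insurer: $259 − $259 = $0.
Claim 2 ($1,561): $278 finishes the deductible; $1,283 goes to coinsurance; 25% of $1,283 = $320.75. Traveler pays $598.75; OOP now $857.75. Plan pays $1,561 − $598.75 = $962.25.
Claim 3 ($268): 25% coinsurance on $268 = $67. Traveler pays $67; OOP now $924.75. Plan pays $268 − $67 = $201.
Claim 4 ($300): deductible met; 25% of $300 = $75. Traveler pays $75; OOP now $999.75. Insurer: $300 − $75 = $225.
Claim 5 ($11,386): deductible already satisfied, so traveler's share is 25% × $11,386 = $2,846.50. Adding that to $999.75 gives $3,846.25, past the $1,500 cap; traveler pays only $1,500 − $999.75 = $500.25. Insurer: $11,386 − $500.25 = $10,885.75.
Insurer total = bills − traveler's total = $13,774 − $1,500 = $12,274.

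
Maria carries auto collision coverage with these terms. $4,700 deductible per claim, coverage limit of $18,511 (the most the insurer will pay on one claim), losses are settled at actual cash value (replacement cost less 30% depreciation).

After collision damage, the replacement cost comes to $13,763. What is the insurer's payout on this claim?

$4,934.10

Depreciate 30%: the covered value is $13,763 × 0.7 = $9,634.10.
After the deductible, $9,634.10 − $4,700 = $4,934.10 remains.
That's under the $18,511 cap, so the insurer reimburses the full $4,934.10.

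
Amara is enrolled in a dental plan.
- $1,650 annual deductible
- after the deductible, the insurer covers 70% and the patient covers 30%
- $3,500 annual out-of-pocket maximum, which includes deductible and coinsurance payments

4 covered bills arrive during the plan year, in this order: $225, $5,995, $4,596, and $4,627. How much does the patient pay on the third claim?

$479

Bill 1, $225: fully absorbed by the deductible. Cost to patient: $225. OOP to date $225.
Bill 2, $5,995: deductible takes $1,425, $4,570 remains; coinsurance $4,570 × 30% = $1,371. Cost to patient: $2,796. OOP to date $3,021.
Bill 3, $4,596: 30% coinsurance on $4,596 = $1,378.80. OOP would hit $4,399.80 > $3,500, so the cap limits the patient to $3,500 − $3,021 = $479.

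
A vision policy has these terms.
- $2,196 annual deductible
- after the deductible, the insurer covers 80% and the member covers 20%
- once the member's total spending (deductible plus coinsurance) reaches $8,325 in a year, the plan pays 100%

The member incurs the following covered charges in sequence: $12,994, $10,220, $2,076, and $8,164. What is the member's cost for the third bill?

$415.20

Claim 1 — $12,994: $2,196 to deductible, leaving $10,798; coinsurance $10,798 × 20% = $2,159.60. Member owes $4,355.60 (running OOP $4,355.60).
Claim 2 — $10,220: deductible met; 20% of $10,220 = $2,044. Cost to member: $2,044. OOP to date $6,399.60.
Claim 3 — $2,076: deductible met; 20% of $2,076 = $415.20. Member pays $415.20; OOP now $6,814.80.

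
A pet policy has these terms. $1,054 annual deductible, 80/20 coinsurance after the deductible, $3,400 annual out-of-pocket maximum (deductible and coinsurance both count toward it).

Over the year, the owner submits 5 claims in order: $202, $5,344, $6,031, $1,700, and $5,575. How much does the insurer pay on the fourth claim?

#1 ($202): fully absorbed by the deductible. Owner pays $202; OOP now $202. Insurer: $202 − $202 = $0.
#2 ($5,344): deductible takes $852, $4,492 remains; owner's 20% is $898.40. Owner owes $1,750.40 (running OOP $1,952.40). Plan pays $5,344 − $1,750.40 = $3,593.60.
#3 ($6,031): 20% coinsurance on $6,031 = $1,206.20. Owner pays $1,206.20; OOP now $3,158.60. Plan pays $6,031 − $1,206.20 = $4,824.80.
#4 ($1,700): 20% coinsurance on $1,700 = $340. Adding that to $3,158.60 gives $3,498.60, past the $3,400 cap; owner pays only $3,400 − $3,158.60 = $241.40. Plan pays $1,700 − $241.40 = $1,458.60.

$1,458.60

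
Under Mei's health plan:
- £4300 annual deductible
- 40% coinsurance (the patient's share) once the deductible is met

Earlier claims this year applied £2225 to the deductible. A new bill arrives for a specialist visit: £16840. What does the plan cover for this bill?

Remaining deductible: £4300 − £2225 = £2075.
That leaves £16840 − £2075 = £14765 for coinsurance.
40% of £14765 = £5906 falls to the patient.
Patient responsibility: £2075 + £5906 = £7981.
Insurer pays the balance: £16840 − £7981 = £8859.

£8859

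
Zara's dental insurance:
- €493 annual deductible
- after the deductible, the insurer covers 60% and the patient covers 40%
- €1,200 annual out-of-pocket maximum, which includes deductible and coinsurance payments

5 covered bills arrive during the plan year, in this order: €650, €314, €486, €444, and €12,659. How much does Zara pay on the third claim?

€194.40

Claim 1 (€650): €493 finishes the deductible; €157 goes to coinsurance; coinsurance €157 × 40% = €62.80. Cost to patient: €555.80. OOP to date €555.80.
Claim 2 (€314): 40% coinsurance on €314 = €125.60. Cost to patient: €125.60. OOP to date €681.40.
Claim 3 (€486): deductible met; 40% of €486 = €194.40. Cost to patient: €194.40. OOP to date €875.80.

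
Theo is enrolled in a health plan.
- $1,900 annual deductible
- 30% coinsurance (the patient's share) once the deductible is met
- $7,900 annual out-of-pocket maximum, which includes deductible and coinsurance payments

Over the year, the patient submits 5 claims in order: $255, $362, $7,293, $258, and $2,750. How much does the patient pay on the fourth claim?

$77.40

Claim 1 ($255): fully absorbed by the deductible. Cost to patient: $255. OOP to date $255.
Claim 2 ($362): fully absorbed by the deductible. Cost to patient: $362. OOP to date $617.
Claim 3 ($7,293): $1,283 to deductible, leaving $6,010; patient's 30% is $1,803. Patient pays $3,086; OOP now $3,703.
Claim 4 ($258): deductible already satisfied, so patient's share is 30% × $258 = $77.40. Patient owes $77.40 (running OOP $3,780.40).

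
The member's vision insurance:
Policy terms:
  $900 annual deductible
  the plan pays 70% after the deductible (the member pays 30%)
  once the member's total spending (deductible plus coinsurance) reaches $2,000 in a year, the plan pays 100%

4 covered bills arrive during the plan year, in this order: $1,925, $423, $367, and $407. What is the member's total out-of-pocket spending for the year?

$1,566.60

Bill 1, $1,925: $900 finishes the deductible; $1,025 goes to coinsurance; member's 30% is $307.50. Member pays $1,207.50; OOP now $1,207.50.
Bill 2, $423: deductible already satisfied, so member's share is 30% × $423 = $126.90. Member pays $126.90; OOP now $1,334.40.
Bill 3, $367: deductible already satisfied, so member's share is 30% × $367 = $110.10. Cost to member: $110.10. OOP to date $1,444.50.
Bill 4, $407: deductible met; 30% of $407 = $122.10. Member owes $122.10 (running OOP $1,566.60).
Total paid by the member: $1,207.50 + $126.90 + $110.10 + $122.10 = $1,566.60.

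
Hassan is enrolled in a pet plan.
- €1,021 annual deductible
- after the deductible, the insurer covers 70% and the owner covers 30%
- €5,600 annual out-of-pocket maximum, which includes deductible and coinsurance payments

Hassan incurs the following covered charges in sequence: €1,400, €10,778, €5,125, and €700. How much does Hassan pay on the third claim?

Claim 1 — €1,400: deductible takes €1,021, €379 remains; owner's 30% is €113.70. Cost to owner: €1,134.70. OOP to date €1,134.70.
Claim 2 — €10,778: deductible already satisfied, so owner's share is 30% × €10,778 = €3,233.40. Owner pays €3,233.40; OOP now €4,368.10.
Claim 3 — €5,125: 30% coinsurance on €5,125 = €1,537.50. That would push OOP to €5,905.60, over the €5,600 cap, so owner pays €5,600 − €4,368.10 = €1,231.90.

€1,231.90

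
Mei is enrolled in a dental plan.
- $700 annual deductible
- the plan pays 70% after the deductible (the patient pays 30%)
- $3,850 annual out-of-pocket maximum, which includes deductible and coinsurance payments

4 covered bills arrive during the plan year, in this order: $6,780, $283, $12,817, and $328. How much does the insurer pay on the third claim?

Claim 1 ($6,780): $700 to deductible, leaving $6,080; patient's 30% is $1,824. Cost to patient: $2,524. OOP to date $2,524. Plan pays $6,780 − $2,524 = $4,256.
Claim 2 ($283): deductible met; 30% of $283 = $84.90. Patient pays $84.90; OOP now $2,608.90. Insurer: $283 − $84.90 = $198.10.
Claim 3 ($12,817): 30% coinsurance on $12,817 = $3,845.10. That would push OOP to $6,454, over the $3,850 cap, so patient pays $3,850 − $2,608.90 = $1,241.10. Insurer: $12,817 − $1,241.10 = $11,575.90.

$11,575.90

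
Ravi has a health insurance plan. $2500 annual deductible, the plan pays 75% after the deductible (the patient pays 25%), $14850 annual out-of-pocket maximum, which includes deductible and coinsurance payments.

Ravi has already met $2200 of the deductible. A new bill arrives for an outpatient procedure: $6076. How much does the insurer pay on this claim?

$2200 of the $2500 deductible is already met, leaving $300.
The remaining $5776 (= $6076 − $300) moves to coinsurance.
Coinsurance: $5776 × 25% = $1444.
Patient responsibility before any cap: $300 + $1444 = $1744.
Cumulative spending $2200 + $1744 = $3944 stays under the $14850 maximum.
The plan picks up $6076 − $1744 = $4332.

$4332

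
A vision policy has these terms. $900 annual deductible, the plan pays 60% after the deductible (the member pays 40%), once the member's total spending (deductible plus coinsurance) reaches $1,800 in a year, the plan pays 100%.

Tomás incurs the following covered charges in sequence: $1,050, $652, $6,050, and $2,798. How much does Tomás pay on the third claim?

$579.20

Claim 1 — $1,050: deductible takes $900, $150 remains; coinsurance $150 × 40% = $60. Cost to member: $960. OOP to date $960.
Claim 2 — $652: deductible met; 40% of $652 = $260.80. Member owes $260.80 (running OOP $1,220.80).
Claim 3 — $6,050: deductible already satisfied, so member's share is 40% × $6,050 = $2,420. That would push OOP to $3,640.80, over the $1,800 cap, so member pays $1,800 − $1,220.80 = $579.20.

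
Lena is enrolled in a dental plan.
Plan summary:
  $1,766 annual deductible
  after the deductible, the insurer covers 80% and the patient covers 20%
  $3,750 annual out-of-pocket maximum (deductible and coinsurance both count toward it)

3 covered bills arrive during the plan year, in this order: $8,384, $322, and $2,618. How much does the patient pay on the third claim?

$523.60

#1 ($8,384): $1,766 finishes the deductible; $6,618 goes to coinsurance; 20% of $6,618 = $1,323.60. Patient pays $3,089.60; OOP now $3,089.60.
#2 ($322): deductible already satisfied, so patient's share is 20% × $322 = $64.40. Patient owes $64.40 (running OOP $3,154).
#3 ($2,618): deductible met; 20% of $2,618 = $523.60. Cost to patient: $523.60. OOP to date $3,677.60.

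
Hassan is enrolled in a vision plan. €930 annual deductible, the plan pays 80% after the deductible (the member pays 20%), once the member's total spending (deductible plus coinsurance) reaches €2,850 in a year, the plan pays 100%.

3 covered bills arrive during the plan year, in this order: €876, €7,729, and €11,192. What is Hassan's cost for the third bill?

€385

Claim 1 (€876): fully absorbed by the deductible. Cost to member: €876. OOP to date €876.
Claim 2 (€7,729): €54 finishes the deductible; €7,675 goes to coinsurance; member's 20% is €1,535. Cost to member: €1,589. OOP to date €2,465.
Claim 3 (€11,192): 20% coinsurance on €11,192 = €2,238.40. Adding that to €2,465 gives €4,703.40, past the €2,850 cap; member pays only €2,850 − €2,465 = €385.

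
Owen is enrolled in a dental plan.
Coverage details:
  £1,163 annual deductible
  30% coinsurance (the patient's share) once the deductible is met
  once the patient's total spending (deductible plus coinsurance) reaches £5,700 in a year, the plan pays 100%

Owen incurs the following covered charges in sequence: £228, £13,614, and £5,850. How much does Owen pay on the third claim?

£733.30

Claim 1 (£228): entire amount goes to the deductible. Patient owes £228 (running OOP £228).
Claim 2 (£13,614): deductible takes £935, £12,679 remains; coinsurance £12,679 × 30% = £3,803.70. Cost to patient: £4,738.70. OOP to date £4,966.70.
Claim 3 (£5,850): deductible already satisfied, so patient's share is 30% × £5,850 = £1,755. Adding that to £4,966.70 gives £6,721.70, past the £5,700 cap; patient pays only £5,700 − £4,966.70 = £733.30.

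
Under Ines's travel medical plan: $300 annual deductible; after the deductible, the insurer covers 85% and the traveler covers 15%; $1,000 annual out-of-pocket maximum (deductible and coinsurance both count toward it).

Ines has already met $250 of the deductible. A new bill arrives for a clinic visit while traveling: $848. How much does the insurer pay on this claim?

$678.30

Deductible still to meet: $300 − $250 = $50.
After the $50 deductible portion, $848 − $50 = $798 is subject to coinsurance.
15% of $798 = $119.70 falls to the traveler.
That puts the traveler's cost at $50 + $119.70 = $169.70 before any cap.
Cumulative spending $250 + $169.70 = $419.70 stays under the $1,000 maximum.
The insurer covers the remainder: $848 − $169.70 = $678.30.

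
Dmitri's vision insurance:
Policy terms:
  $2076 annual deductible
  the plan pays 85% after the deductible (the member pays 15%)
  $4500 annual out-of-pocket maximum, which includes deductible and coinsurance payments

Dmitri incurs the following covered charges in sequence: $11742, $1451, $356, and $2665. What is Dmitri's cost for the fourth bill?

$399.75

#1 ($11742): deductible takes $2076, $9666 remains; 15% of $9666 = $1449.90. Member pays $3525.90; OOP now $3525.90.
#2 ($1451): deductible met; 15% of $1451 = $217.65. Cost to member: $217.65. OOP to date $3743.55.
#3 ($356): 15% coinsurance on $356 = $53.40. Cost to member: $53.40. OOP to date $3796.95.
#4 ($2665): 15% coinsurance on $2665 = $399.75. Member pays $399.75; OOP now $4196.70.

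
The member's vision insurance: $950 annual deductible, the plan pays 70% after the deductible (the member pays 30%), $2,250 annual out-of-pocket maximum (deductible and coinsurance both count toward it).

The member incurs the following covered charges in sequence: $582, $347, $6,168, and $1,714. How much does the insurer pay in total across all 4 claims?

Claim 1 — $582: all of it applies to the deductible. Member pays $582; OOP now $582. Insurer: $582 − $582 = $0.
Claim 2 — $347: entire amount goes to the deductible. Cost to member: $347. OOP to date $929. Plan pays $347 − $347 = $0.
Claim 3 — $6,168: deductible takes $21, $6,147 remains; member's 30% is $1,844.10. Deductible plus coinsurance: $21 + $1,844.10 = $1,865.10. Adding that to $929 gives $2,794.10, past the $2,250 cap; member pays only $2,250 − $929 = $1,321. Insurer: $6,168 − $1,321 = $4,847.
Claim 4 — $1,714: 30% coinsurance on $1,714 = $514.20. OOP would hit $2,764.20 > $2,250, so the cap limits the member to $2,250 − $2,250 = $0. Insurer: $1,714 − $0 = $1,714.
Insurer total = bills − member's total = $8,811 − $2,250 = $6,561.

$6,561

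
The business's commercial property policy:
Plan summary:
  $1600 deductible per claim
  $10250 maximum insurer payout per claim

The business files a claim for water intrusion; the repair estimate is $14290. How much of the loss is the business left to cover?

$4040

Less the $1600 deductible: $14290 − $1600 = $12690.
Since $12690 > $10250, the payout is capped at $10250.
The business bears the rest of the original loss: $14290 − $10250 = $4040.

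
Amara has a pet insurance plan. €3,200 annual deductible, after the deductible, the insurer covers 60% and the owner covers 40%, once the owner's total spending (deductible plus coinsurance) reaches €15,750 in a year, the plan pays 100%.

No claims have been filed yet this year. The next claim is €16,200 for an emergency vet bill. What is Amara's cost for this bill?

Deductible not yet touched, so the first €3,200 of the bill goes to the deductible.
After the €3,200 deductible portion, €16,200 − €3,200 = €13,000 is subject to coinsurance.
40% of €13,000 = €5,200 falls to the owner.
That puts the owner's cost at €3,200 + €5,200 = €8,400 before any cap.
Cumulative spending €0 + €8,400 = €8,400 stays under the €15,750 maximum.

€8,400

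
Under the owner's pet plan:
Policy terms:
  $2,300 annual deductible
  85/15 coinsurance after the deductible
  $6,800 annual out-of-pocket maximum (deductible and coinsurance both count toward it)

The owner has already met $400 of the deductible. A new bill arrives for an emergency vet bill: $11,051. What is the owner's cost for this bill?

Deductible still to meet: $2,300 − $400 = $1,900.
The remaining $9,151 (= $11,051 − $1,900) moves to coinsurance.
Coinsurance: $9,151 × 15% = $1,372.65.
That puts the owner's cost at $1,900 + $1,372.65 = $3,272.65 before any cap.
Total out-of-pocket so far would be $400 + $3,272.65 = $3,672.65, below the $6,800 cap — no reduction.

$3,272.65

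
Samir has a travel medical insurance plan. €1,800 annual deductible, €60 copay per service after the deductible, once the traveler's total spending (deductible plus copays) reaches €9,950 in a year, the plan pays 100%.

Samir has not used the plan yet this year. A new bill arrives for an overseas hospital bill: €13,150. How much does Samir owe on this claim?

€1,860

The full €1,800 deductible is still open; €1,800 of this bill applies to it.
That leaves €13,150 − €1,800 = €11,350 for the copay.
Copay on this service: €60.
Traveler responsibility before any cap: €1,800 + €60 = €1,860.
Cumulative spending €0 + €1,860 = €1,860 stays under the €9,950 maximum.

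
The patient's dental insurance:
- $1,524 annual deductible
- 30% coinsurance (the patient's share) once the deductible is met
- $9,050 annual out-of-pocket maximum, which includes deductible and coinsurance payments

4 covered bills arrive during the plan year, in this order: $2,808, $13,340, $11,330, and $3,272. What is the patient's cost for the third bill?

Claim 1 ($2,808): $1,524 to deductible, leaving $1,284; patient's 30% is $385.20. Cost to patient: $1,909.20. OOP to date $1,909.20.
Claim 2 ($13,340): deductible met; 30% of $13,340 = $4,002. Patient owes $4,002 (running OOP $5,911.20).
Claim 3 ($11,330): 30% coinsurance on $11,330 = $3,399. Adding that to $5,911.20 gives $9,310.20, past the $9,050 cap; patient pays only $9,050 − $5,911.20 = $3,138.80.

$3,138.80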